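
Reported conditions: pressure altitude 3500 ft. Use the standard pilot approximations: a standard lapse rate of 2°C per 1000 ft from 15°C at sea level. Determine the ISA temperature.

ISA temperature = 15 − 2 × (3500/1000) = 15 − 7 = 8°C.

8°C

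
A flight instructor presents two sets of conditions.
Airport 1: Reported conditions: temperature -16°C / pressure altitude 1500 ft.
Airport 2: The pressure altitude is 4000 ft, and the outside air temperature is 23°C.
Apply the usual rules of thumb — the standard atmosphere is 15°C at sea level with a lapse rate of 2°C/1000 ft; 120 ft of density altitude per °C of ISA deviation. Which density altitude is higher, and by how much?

Airport 1: ISA temp = 12°C, deviation -28°C, DA = 1500 + 120 × (-28) = -1860 ft.
Airport 2: ISA temp = 7°C, deviation +16°C, DA = 4000 + 120 × 16 = 5920 ft.
Airport 2 is higher by 5920 − (-1860) = 7780 ft.

Airport 2 by 7780 ft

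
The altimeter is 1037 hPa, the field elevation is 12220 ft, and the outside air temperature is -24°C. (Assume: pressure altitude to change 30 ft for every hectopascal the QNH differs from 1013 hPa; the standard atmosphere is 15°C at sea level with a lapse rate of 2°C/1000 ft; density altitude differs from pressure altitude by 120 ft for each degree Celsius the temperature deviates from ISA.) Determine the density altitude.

Pressure altitude = 12220 + (1013 − 1037) × 30 = 12220 + (-720) = 11500 ft.
ISA temperature at 11500 ft = 15 − 2 × (11500/1000) = -8°C.
ISA deviation = -24 − (-8) = -16°C.
Density altitude = 11500 + 120 × (-16) = 9580 ft.

9580 ft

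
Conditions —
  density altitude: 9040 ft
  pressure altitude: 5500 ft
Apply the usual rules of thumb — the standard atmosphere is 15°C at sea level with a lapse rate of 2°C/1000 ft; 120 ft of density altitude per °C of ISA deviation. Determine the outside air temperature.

Density altitude − pressure altitude = 9040 − 5500 = +3540 ft.
At 120 ft/°C that is an ISA deviation of 3540/120 = +29.5°C.
ISA temperature at 5500 ft = 15 − 2 × (5500/1000) = 4°C.
OAT = ISA + deviation = 4 + (+29.5) = 33.5°C.

33.5°C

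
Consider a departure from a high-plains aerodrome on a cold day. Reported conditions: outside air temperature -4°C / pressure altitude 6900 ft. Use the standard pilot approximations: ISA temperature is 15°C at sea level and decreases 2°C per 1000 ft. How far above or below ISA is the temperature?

ISA temperature at 6900 ft = 15 − 2 × (6900/1000) = 1.2°C.
Deviation = OAT − ISA = -4 − 1.2 = -5.2°C.

ISA-5.2°C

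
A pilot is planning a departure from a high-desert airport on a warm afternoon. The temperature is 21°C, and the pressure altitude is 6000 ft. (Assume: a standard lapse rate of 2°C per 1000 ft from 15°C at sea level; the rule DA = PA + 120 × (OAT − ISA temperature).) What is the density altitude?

ISA temperature at 6000 ft = 15 − 2 × (6000/1000) = 3°C.
ISA deviation = 21 − 3 = +18°C.
Density altitude = 6000 + 120 × (18) = 6000 + (+2160) = 8160 ft.

8160 ft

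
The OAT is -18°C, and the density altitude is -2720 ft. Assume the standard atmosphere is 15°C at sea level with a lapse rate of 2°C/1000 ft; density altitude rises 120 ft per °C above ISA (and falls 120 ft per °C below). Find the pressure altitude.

DA = PA + 120 × (OAT − (15 − 2·PA/1000)) = PA + 120·OAT − 1800 + 0.24·PA = 1.24·PA + 120·OAT − 1800.
So 1.24·PA = -2720 − 120 × (-18) + 1800 = 1240.
PA = 1240 / 1.24 = 1000 ft.

1000 ft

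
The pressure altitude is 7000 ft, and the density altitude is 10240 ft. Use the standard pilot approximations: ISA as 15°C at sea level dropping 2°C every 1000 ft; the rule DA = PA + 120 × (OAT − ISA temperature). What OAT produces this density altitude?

Density altitude − pressure altitude = 10240 − 7000 = +3240 ft.
At 120 ft/°C that is an ISA deviation of 3240/120 = +27°C.
ISA temperature at 7000 ft = 15 − 2 × (7000/1000) = 1°C.
OAT = ISA + deviation = 1 + (+27) = 28°C.

28°C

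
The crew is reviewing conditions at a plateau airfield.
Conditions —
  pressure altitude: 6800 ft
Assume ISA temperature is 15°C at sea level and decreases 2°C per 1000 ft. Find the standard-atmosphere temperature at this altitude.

ISA temperature = 15 − 2 × (6800/1000) = 15 − 13.6 = 1.4°C.

1.4°C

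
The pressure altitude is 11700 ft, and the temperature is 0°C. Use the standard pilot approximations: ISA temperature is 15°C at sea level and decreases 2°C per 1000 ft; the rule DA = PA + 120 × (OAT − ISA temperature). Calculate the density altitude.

12708 ft

ISA temperature at 11700 ft = 15 − 2 × (11700/1000) = -8.4°C.
ISA deviation = 0 − (-8.4) = +8.4°C.
Density altitude = 11700 + 120 × (8.4) = 11700 + (+1008) = 12708 ft.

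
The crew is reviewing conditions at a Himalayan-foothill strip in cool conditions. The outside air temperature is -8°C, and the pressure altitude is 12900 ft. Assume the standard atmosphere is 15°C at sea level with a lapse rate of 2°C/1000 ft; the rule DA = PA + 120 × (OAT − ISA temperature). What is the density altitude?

13236 ft

ISA temperature at 12900 ft = 15 − 2 × (12900/1000) = -10.8°C.
ISA deviation = -8 − (-10.8) = +2.8°C.
Density altitude = 12900 + 120 × (2.8) = 12900 + (+336) = 13236 ft.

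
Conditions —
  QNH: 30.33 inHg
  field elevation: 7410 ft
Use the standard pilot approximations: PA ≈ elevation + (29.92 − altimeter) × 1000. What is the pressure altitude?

7000 ft

Pressure correction = (29.92 − 30.33) × 1000 = -410 ft.
Pressure altitude = 7410 + (-410) = 7000 ft.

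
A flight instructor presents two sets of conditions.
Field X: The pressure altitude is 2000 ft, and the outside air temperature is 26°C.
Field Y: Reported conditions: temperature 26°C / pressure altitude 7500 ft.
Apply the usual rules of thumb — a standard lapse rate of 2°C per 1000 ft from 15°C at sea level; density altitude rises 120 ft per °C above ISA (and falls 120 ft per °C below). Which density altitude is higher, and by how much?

Field X: ISA temp = 11°C, deviation +15°C, DA = 2000 + 120 × 15 = 3800 ft.
Field Y: ISA temp = 0°C, deviation +26°C, DA = 7500 + 120 × 26 = 10620 ft.
Field Y is higher by 10620 − 3800 = 6820 ft.

Field Y by 6820 ft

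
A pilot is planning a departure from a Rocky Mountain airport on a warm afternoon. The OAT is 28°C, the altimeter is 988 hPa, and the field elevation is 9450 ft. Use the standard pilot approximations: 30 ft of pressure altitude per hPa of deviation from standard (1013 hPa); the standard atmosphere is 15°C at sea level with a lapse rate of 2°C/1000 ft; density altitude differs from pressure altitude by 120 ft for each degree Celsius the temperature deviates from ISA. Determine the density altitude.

Pressure altitude = 9450 + (1013 − 988) × 30 = 9450 + (+750) = 10200 ft.
ISA temperature at 10200 ft = 15 − 2 × (10200/1000) = -5.4°C.
ISA deviation = 28 − (-5.4) = +33.4°C.
Density altitude = 10200 + 120 × (33.4) = 14208 ft.

14208 ft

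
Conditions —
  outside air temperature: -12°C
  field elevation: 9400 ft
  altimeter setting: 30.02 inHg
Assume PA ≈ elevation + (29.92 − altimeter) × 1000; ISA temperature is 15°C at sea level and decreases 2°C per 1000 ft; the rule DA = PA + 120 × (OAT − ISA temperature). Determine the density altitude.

8292 ft

Pressure altitude = 9400 + (29.92 − 30.02) × 1000 = 9400 + (-100) = 9300 ft.
ISA temperature at 9300 ft = 15 − 2 × (9300/1000) = -3.6°C.
ISA deviation = -12 − (-3.6) = -8.4°C.
Density altitude = 9300 + 120 × (-8.4) = 8292 ft.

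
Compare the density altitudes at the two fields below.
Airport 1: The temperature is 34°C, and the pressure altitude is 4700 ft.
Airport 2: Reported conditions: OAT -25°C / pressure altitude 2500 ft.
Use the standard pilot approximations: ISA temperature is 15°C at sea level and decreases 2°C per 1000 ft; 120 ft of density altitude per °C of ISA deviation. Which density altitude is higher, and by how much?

Airport 1 by 9808 ft

Airport 1: ISA temp = 5.6°C, deviation +28.4°C, DA = 4700 + 120 × 28.4 = 8108 ft.
Airport 2: ISA temp = 10°C, deviation -35°C, DA = 2500 + 120 × (-35) = -1700 ft.
Airport 1 is higher by 8108 − (-1700) = 9808 ft.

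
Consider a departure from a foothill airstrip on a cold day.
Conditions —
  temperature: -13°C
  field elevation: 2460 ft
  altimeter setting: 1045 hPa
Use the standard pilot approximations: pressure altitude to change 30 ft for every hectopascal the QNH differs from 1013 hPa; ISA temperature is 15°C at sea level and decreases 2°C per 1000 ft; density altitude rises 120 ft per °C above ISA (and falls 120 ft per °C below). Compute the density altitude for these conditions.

Pressure altitude = 2460 + (1013 − 1045) × 30 = 2460 + (-960) = 1500 ft.
ISA temperature at 1500 ft = 15 − 2 × (1500/1000) = 12°C.
ISA deviation = -13 − 12 = -25°C.
Density altitude = 1500 + 120 × (-25) = -1500 ft.

-1500 ft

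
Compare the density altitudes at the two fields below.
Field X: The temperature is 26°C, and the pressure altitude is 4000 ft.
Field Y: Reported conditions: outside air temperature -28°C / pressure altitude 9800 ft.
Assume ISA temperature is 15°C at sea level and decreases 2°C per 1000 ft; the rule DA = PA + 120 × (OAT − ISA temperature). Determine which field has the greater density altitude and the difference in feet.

Field X: ISA temp = 7°C, deviation +19°C, DA = 4000 + 120 × 19 = 6280 ft.
Field Y: ISA temp = -4.6°C, deviation -23.4°C, DA = 9800 + 120 × (-23.4) = 6992 ft.
Field Y is higher by 6992 − 6280 = 712 ft.

Field Y by 712 ft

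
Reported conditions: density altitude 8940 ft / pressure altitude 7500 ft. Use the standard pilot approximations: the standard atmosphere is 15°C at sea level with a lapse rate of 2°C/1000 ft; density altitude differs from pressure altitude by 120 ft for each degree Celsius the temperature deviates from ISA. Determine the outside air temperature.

12°C

Density altitude − pressure altitude = 8940 − 7500 = +1440 ft.
At 120 ft/°C that is an ISA deviation of 1440/120 = +12°C.
ISA temperature at 7500 ft = 15 − 2 × (7500/1000) = 0°C.
OAT = ISA + deviation = 0 + (+12) = 12°C.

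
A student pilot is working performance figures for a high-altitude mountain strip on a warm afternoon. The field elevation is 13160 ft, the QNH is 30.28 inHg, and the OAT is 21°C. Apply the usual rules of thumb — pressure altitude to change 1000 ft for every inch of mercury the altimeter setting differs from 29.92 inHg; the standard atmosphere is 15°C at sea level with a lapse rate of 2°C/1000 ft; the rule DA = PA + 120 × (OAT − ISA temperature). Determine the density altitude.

16592 ft

Pressure altitude = 13160 + (29.92 − 30.28) × 1000 = 13160 + (-360) = 12800 ft.
ISA temperature at 12800 ft = 15 − 2 × (12800/1000) = -10.6°C.
ISA deviation = 21 − (-10.6) = +31.6°C.
Density altitude = 12800 + 120 × (31.6) = 16592 ft.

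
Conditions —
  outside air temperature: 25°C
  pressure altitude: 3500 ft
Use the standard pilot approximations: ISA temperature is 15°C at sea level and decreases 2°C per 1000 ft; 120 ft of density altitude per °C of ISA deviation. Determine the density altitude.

ISA temperature at 3500 ft = 15 − 2 × (3500/1000) = 8°C.
ISA deviation = 25 − 8 = +17°C.
Density altitude = 3500 + 120 × (17) = 3500 + (+2040) = 5540 ft.

5540 ft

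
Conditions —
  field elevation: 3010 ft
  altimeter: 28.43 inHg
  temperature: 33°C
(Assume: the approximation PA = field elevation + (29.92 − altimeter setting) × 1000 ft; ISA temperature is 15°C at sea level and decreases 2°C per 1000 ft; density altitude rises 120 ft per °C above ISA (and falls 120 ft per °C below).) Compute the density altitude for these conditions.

Pressure altitude = 3010 + (29.92 − 28.43) × 1000 = 3010 + (+1490) = 4500 ft.
ISA temperature at 4500 ft = 15 − 2 × (4500/1000) = 6°C.
ISA deviation = 33 − 6 = +27°C.
Density altitude = 4500 + 120 × (27) = 7740 ft.

7740 ft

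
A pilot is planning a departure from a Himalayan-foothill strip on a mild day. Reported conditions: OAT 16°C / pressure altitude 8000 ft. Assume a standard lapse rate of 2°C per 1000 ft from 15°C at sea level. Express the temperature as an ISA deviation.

ISA temperature at 8000 ft = 15 − 2 × (8000/1000) = -1°C.
Deviation = OAT − ISA = 16 − (-1) = +17°C.

ISA+17°C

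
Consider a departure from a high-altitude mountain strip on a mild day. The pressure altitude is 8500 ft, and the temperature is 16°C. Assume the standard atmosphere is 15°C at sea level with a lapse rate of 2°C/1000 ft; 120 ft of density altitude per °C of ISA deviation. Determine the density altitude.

ISA temperature at 8500 ft = 15 − 2 × (8500/1000) = -2°C.
ISA deviation = 16 − (-2) = +18°C.
Density altitude = 8500 + 120 × (18) = 8500 + (+2160) = 10660 ft.

10660 ft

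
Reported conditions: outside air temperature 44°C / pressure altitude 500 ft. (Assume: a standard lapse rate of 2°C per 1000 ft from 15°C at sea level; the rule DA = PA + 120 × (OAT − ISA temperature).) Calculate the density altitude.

4100 ft

ISA temperature at 500 ft = 15 − 2 × (500/1000) = 14°C.
ISA deviation = 44 − 14 = +30°C.
Density altitude = 500 + 120 × (30) = 500 + (+3600) = 4100 ft.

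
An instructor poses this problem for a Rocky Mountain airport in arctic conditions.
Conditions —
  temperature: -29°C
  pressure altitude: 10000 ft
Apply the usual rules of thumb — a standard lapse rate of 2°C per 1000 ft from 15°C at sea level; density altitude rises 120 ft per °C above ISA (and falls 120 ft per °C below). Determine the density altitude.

ISA temperature at 10000 ft = 15 − 2 × (10000/1000) = -5°C.
ISA deviation = -29 − (-5) = -24°C.
Density altitude = 10000 + 120 × (-24) = 10000 + (-2880) = 7120 ft.

7120 ft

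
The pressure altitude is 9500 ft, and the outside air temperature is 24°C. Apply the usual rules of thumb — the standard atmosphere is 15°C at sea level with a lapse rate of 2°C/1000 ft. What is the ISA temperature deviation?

ISA temperature at 9500 ft = 15 − 2 × (9500/1000) = -4°C.
Deviation = OAT − ISA = 24 − (-4) = +28°C.

ISA+28°C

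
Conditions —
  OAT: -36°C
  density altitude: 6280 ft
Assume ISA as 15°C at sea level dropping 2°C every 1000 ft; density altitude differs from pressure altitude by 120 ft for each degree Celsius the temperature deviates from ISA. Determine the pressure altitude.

DA = PA + 120 × (OAT − (15 − 2·PA/1000)) = PA + 120·OAT − 1800 + 0.24·PA = 1.24·PA + 120·OAT − 1800.
So 1.24·PA = 6280 − 120 × (-36) + 1800 = 12400.
PA = 12400 / 1.24 = 10000 ft.

10000 ft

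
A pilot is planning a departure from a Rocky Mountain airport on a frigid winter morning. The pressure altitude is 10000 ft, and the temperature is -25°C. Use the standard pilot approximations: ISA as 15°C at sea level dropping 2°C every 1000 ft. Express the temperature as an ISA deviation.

ISA temperature at 10000 ft = 15 − 2 × (10000/1000) = -5°C.
Deviation = OAT − ISA = -25 − (-5) = -20°C.

ISA-20°C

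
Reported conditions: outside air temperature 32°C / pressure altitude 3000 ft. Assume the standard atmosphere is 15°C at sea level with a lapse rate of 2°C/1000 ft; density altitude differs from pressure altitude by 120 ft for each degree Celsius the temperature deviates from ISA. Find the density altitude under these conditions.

ISA temperature at 3000 ft = 15 − 2 × (3000/1000) = 9°C.
ISA deviation = 32 − 9 = +23°C.
Density altitude = 3000 + 120 × (23) = 3000 + (+2760) = 5760 ft.

5760 ft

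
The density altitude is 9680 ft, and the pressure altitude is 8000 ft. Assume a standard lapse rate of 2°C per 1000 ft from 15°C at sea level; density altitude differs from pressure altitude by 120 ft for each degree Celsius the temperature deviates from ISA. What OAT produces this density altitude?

13°C

Density altitude − pressure altitude = 9680 − 8000 = +1680 ft.
At 120 ft/°C that is an ISA deviation of 1680/120 = +14°C.
ISA temperature at 8000 ft = 15 − 2 × (8000/1000) = -1°C.
OAT = ISA + deviation = -1 + (+14) = 13°C.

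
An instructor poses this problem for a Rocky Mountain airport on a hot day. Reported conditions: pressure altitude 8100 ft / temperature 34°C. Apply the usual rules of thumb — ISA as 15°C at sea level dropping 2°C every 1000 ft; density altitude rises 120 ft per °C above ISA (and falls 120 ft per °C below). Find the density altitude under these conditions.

12324 ft

ISA temperature at 8100 ft = 15 − 2 × (8100/1000) = -1.2°C.
ISA deviation = 34 − (-1.2) = +35.2°C.
Density altitude = 8100 + 120 × (35.2) = 8100 + (+4224) = 12324 ft.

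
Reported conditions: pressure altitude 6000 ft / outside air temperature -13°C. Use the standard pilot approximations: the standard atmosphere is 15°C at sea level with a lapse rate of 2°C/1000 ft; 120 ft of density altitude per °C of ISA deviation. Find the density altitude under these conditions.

ISA temperature at 6000 ft = 15 − 2 × (6000/1000) = 3°C.
ISA deviation = -13 − 3 = -16°C.
Density altitude = 6000 + 120 × (-16) = 6000 + (-1920) = 4080 ft.

4080 ft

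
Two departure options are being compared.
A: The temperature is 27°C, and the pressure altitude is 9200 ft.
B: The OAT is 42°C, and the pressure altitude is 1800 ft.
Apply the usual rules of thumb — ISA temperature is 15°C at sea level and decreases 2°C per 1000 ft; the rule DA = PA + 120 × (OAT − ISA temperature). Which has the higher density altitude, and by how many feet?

A by 7376 ft

A: ISA temp = -3.4°C, deviation +30.4°C, DA = 9200 + 120 × 30.4 = 12848 ft.
B: ISA temp = 11.4°C, deviation +30.6°C, DA = 1800 + 120 × 30.6 = 5472 ft.
A is higher by 12848 − 5472 = 7376 ft.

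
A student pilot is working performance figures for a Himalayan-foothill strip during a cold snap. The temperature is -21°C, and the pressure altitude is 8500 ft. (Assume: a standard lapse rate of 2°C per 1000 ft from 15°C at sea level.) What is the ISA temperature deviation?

ISA-19°C

ISA temperature at 8500 ft = 15 − 2 × (8500/1000) = -2°C.
Deviation = OAT − ISA = -21 − (-2) = -19°C.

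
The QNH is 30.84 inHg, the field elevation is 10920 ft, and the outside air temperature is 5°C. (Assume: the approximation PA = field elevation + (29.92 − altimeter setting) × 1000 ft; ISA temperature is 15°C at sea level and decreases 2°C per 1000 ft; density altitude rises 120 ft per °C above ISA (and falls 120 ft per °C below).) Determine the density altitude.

Pressure altitude = 10920 + (29.92 − 30.84) × 1000 = 10920 + (-920) = 10000 ft.
ISA temperature at 10000 ft = 15 − 2 × (10000/1000) = -5°C.
ISA deviation = 5 − (-5) = +10°C.
Density altitude = 10000 + 120 × (10) = 11200 ft.

11200 ft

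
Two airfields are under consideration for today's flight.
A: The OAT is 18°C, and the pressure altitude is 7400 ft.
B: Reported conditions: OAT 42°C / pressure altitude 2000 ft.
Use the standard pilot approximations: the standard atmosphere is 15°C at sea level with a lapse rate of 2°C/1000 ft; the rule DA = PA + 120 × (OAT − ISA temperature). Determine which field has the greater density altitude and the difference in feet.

A: ISA temp = 0.2°C, deviation +17.8°C, DA = 7400 + 120 × 17.8 = 9536 ft.
B: ISA temp = 11°C, deviation +31°C, DA = 2000 + 120 × 31 = 5720 ft.
A is higher by 9536 − 5720 = 3816 ft.

A by 3816 ft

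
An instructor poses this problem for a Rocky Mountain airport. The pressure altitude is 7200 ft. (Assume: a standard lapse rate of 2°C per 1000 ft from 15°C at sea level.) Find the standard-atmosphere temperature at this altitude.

ISA temperature = 15 − 2 × (7200/1000) = 15 − 14.4 = 0.6°C.

0.6°C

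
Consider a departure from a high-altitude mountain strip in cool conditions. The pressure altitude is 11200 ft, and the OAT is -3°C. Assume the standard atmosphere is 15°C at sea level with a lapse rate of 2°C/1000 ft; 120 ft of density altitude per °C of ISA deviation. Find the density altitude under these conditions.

11728 ft

ISA temperature at 11200 ft = 15 − 2 × (11200/1000) = -7.4°C.
ISA deviation = -3 − (-7.4) = +4.4°C.
Density altitude = 11200 + 120 × (4.4) = 11200 + (+528) = 11728 ft.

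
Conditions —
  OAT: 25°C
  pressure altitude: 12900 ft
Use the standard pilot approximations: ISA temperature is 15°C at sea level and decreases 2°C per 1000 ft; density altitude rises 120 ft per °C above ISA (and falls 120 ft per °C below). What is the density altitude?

17196 ft

ISA temperature at 12900 ft = 15 − 2 × (12900/1000) = -10.8°C.
ISA deviation = 25 − (-10.8) = +35.8°C.
Density altitude = 12900 + 120 × (35.8) = 12900 + (+4296) = 17196 ft.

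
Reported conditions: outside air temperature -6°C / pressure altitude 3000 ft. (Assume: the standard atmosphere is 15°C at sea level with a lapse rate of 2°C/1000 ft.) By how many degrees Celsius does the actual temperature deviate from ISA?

ISA temperature at 3000 ft = 15 − 2 × (3000/1000) = 9°C.
Deviation = OAT − ISA = -6 − 9 = -15°C.

ISA-15°C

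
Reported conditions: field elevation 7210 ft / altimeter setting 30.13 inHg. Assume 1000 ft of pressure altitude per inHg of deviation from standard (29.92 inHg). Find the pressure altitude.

7000 ft

Pressure correction = (29.92 − 30.13) × 1000 = -210 ft.
Pressure altitude = 7210 + (-210) = 7000 ft.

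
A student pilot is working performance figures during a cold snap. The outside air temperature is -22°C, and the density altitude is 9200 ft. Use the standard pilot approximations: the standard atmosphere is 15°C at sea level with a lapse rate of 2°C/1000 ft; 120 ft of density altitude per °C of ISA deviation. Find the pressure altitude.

11000 ft

DA = PA + 120 × (OAT − (15 − 2·PA/1000)) = PA + 120·OAT − 1800 + 0.24·PA = 1.24·PA + 120·OAT − 1800.
So 1.24·PA = 9200 − 120 × (-22) + 1800 = 13640.
PA = 13640 / 1.24 = 11000 ft.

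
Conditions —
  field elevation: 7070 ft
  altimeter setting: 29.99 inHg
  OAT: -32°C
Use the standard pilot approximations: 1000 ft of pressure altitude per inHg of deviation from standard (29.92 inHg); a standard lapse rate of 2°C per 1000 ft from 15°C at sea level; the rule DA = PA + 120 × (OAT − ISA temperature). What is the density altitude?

3040 ft

Pressure altitude = 7070 + (29.92 − 29.99) × 1000 = 7070 + (-70) = 7000 ft.
ISA temperature at 7000 ft = 15 − 2 × (7000/1000) = 1°C.
ISA deviation = -32 − 1 = -33°C.
Density altitude = 7000 + 120 × (-33) = 3040 ft.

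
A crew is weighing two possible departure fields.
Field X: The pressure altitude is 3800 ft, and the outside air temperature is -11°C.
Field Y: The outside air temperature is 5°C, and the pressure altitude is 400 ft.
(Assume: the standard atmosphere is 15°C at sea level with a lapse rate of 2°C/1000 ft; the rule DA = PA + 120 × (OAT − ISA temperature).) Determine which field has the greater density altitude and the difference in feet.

Field X: ISA temp = 7.4°C, deviation -18.4°C, DA = 3800 + 120 × (-18.4) = 1592 ft.
Field Y: ISA temp = 14.2°C, deviation -9.2°C, DA = 400 + 120 × (-9.2) = -704 ft.
Field X is higher by 1592 − (-704) = 2296 ft.

Field X by 2296 ft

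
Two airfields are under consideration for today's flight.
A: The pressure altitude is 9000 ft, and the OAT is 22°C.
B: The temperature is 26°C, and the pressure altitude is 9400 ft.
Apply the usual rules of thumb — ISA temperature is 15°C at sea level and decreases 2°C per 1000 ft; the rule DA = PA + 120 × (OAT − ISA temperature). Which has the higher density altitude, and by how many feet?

A: ISA temp = -3°C, deviation +25°C, DA = 9000 + 120 × 25 = 12000 ft.
B: ISA temp = -3.8°C, deviation +29.8°C, DA = 9400 + 120 × 29.8 = 12976 ft.
B is higher by 12976 − 12000 = 976 ft.

B by 976 ft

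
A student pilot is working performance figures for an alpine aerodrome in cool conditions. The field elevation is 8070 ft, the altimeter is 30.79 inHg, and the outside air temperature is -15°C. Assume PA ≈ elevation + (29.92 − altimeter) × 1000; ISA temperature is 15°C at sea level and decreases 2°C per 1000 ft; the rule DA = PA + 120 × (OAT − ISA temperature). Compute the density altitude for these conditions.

Pressure altitude = 8070 + (29.92 − 30.79) × 1000 = 8070 + (-870) = 7200 ft.
ISA temperature at 7200 ft = 15 − 2 × (7200/1000) = 0.6°C.
ISA deviation = -15 − 0.6 = -15.6°C.
Density altitude = 7200 + 120 × (-15.6) = 5328 ft.

5328 ft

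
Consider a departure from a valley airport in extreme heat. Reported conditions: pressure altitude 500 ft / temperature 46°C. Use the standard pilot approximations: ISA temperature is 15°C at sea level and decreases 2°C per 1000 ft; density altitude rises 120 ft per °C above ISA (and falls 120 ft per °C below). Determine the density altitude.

4340 ft

ISA temperature at 500 ft = 15 − 2 × (500/1000) = 14°C.
ISA deviation = 46 − 14 = +32°C.
Density altitude = 500 + 120 × (32) = 500 + (+3840) = 4340 ft.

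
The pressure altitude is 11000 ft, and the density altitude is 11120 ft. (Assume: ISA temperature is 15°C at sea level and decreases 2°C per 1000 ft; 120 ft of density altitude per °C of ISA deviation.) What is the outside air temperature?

Density altitude − pressure altitude = 11120 − 11000 = +120 ft.
At 120 ft/°C that is an ISA deviation of 120/120 = +1°C.
ISA temperature at 11000 ft = 15 − 2 × (11000/1000) = -7°C.
OAT = ISA + deviation = -7 + (+1) = -6°C.

-6°C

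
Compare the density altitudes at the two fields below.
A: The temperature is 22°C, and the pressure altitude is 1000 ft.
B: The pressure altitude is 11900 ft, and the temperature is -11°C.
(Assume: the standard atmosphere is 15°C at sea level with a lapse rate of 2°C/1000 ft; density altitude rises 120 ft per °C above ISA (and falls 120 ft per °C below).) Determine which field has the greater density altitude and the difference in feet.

A: ISA temp = 13°C, deviation +9°C, DA = 1000 + 120 × 9 = 2080 ft.
B: ISA temp = -8.8°C, deviation -2.2°C, DA = 11900 + 120 × (-2.2) = 11636 ft.
B is higher by 11636 − 2080 = 9556 ft.

B by 9556 ft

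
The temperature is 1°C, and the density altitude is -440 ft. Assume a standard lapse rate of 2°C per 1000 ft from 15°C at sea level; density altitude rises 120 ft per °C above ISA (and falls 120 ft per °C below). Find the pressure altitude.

1000 ft

DA = PA + 120 × (OAT − (15 − 2·PA/1000)) = PA + 120·OAT − 1800 + 0.24·PA = 1.24·PA + 120·OAT − 1800.
So 1.24·PA = -440 − 120 × 1 + 1800 = 1240.
PA = 1240 / 1.24 = 1000 ft.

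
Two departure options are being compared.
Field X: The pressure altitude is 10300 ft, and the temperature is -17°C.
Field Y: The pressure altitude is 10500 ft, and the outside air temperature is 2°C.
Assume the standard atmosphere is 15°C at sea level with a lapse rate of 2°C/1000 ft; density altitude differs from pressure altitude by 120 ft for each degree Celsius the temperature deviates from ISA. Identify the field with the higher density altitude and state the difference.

Field X: ISA temp = -5.6°C, deviation -11.4°C, DA = 10300 + 120 × (-11.4) = 8932 ft.
Field Y: ISA temp = -6°C, deviation +8°C, DA = 10500 + 120 × 8 = 11460 ft.
Field Y is higher by 11460 − 8932 = 2528 ft.

Field Y by 2528 ft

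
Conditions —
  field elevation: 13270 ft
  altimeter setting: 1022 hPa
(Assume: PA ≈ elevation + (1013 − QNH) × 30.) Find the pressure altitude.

13000 ft

Pressure correction = (1013 − 1022) × 30 = -270 ft.
Pressure altitude = 13270 + (-270) = 13000 ft.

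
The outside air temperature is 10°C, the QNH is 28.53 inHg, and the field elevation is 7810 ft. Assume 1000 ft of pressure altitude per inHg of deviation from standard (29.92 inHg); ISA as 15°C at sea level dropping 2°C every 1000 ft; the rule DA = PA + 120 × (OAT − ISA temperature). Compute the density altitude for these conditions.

Pressure altitude = 7810 + (29.92 − 28.53) × 1000 = 7810 + (+1390) = 9200 ft.
ISA temperature at 9200 ft = 15 − 2 × (9200/1000) = -3.4°C.
ISA deviation = 10 − (-3.4) = +13.4°C.
Density altitude = 9200 + 120 × (13.4) = 10808 ft.

10808 ft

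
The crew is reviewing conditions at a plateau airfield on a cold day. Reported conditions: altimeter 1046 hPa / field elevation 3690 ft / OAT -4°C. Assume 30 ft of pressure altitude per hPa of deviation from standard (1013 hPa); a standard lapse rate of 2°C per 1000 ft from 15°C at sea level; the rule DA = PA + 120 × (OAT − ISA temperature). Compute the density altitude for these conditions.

Pressure altitude = 3690 + (1013 − 1046) × 30 = 3690 + (-990) = 2700 ft.
ISA temperature at 2700 ft = 15 − 2 × (2700/1000) = 9.6°C.
ISA deviation = -4 − 9.6 = -13.6°C.
Density altitude = 2700 + 120 × (-13.6) = 1068 ft.

1068 ft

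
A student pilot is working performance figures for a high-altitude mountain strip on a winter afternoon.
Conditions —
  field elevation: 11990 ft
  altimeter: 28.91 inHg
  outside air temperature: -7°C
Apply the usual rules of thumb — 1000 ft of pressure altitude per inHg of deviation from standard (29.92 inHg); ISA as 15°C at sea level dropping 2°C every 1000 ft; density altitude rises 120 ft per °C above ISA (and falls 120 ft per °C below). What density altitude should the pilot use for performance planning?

13480 ft

Pressure altitude = 11990 + (29.92 − 28.91) × 1000 = 11990 + (+1010) = 13000 ft.
ISA temperature at 13000 ft = 15 − 2 × (13000/1000) = -11°C.
ISA deviation = -7 − (-11) = +4°C.
Density altitude = 13000 + 120 × (4) = 13480 ft.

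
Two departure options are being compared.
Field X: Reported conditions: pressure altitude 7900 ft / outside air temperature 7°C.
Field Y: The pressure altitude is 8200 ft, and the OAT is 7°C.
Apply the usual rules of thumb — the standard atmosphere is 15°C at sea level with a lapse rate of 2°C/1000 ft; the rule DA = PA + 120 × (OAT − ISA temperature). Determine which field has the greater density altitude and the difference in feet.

Field X: ISA temp = -0.8°C, deviation +7.8°C, DA = 7900 + 120 × 7.8 = 8836 ft.
Field Y: ISA temp = -1.4°C, deviation +8.4°C, DA = 8200 + 120 × 8.4 = 9208 ft.
Field Y is higher by 9208 − 8836 = 372 ft.

Field Y by 372 ft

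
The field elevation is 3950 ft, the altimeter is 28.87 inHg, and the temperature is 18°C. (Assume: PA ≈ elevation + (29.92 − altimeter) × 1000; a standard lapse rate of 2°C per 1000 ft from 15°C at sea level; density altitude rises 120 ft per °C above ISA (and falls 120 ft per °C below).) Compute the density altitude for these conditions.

6560 ft

Pressure altitude = 3950 + (29.92 − 28.87) × 1000 = 3950 + (+1050) = 5000 ft.
ISA temperature at 5000 ft = 15 − 2 × (5000/1000) = 5°C.
ISA deviation = 18 − 5 = +13°C.
Density altitude = 5000 + 120 × (13) = 6560 ft.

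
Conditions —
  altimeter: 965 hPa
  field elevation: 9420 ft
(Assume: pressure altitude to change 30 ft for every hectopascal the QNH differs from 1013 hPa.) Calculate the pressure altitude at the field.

Pressure correction = (1013 − 965) × 30 = +1440 ft.
Pressure altitude = 9420 + (+1440) = 10860 ft.

10860 ft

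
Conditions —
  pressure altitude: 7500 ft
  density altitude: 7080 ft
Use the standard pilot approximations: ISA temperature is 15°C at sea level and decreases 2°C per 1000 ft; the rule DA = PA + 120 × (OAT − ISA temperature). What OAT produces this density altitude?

-3.5°C

Density altitude − pressure altitude = 7080 − 7500 = -420 ft.
At 120 ft/°C that is an ISA deviation of -420/120 = -3.5°C.
ISA temperature at 7500 ft = 15 − 2 × (7500/1000) = 0°C.
OAT = ISA + deviation = 0 + (-3.5) = -3.5°C.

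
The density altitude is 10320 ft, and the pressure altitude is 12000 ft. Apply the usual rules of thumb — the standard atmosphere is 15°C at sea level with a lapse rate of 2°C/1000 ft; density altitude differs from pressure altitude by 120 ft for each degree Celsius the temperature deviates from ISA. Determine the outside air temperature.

Density altitude − pressure altitude = 10320 − 12000 = -1680 ft.
At 120 ft/°C that is an ISA deviation of -1680/120 = -14°C.
ISA temperature at 12000 ft = 15 − 2 × (12000/1000) = -9°C.
OAT = ISA + deviation = -9 + (-14) = -23°C.

-23°C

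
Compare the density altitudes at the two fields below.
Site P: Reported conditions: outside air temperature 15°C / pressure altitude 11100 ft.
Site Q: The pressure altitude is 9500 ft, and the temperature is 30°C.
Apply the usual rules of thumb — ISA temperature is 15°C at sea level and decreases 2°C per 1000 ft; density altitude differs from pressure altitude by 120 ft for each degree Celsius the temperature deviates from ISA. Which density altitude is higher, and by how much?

Site P: ISA temp = -7.2°C, deviation +22.2°C, DA = 11100 + 120 × 22.2 = 13764 ft.
Site Q: ISA temp = -4°C, deviation +34°C, DA = 9500 + 120 × 34 = 13580 ft.
Site P is higher by 13764 − 13580 = 184 ft.

Site P by 184 ft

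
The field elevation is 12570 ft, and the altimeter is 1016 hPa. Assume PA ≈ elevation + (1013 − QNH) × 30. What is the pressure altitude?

12480 ft

Pressure correction = (1013 − 1016) × 30 = -90 ft.
Pressure altitude = 12570 + (-90) = 12480 ft.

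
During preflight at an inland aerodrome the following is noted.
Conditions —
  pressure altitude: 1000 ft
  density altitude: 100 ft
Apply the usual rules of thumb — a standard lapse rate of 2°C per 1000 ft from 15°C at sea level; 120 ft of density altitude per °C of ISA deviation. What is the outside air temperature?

Density altitude − pressure altitude = 100 − 1000 = -900 ft.
At 120 ft/°C that is an ISA deviation of -900/120 = -7.5°C.
ISA temperature at 1000 ft = 15 − 2 × (1000/1000) = 13°C.
OAT = ISA + deviation = 13 + (-7.5) = 5.5°C.

5.5°C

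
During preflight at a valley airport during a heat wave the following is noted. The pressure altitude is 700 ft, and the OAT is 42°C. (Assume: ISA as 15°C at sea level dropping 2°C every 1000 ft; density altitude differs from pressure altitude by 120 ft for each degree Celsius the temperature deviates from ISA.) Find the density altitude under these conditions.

4108 ft

ISA temperature at 700 ft = 15 − 2 × (700/1000) = 13.6°C.
ISA deviation = 42 − 13.6 = +28.4°C.
Density altitude = 700 + 120 × (28.4) = 700 + (+3408) = 4108 ft.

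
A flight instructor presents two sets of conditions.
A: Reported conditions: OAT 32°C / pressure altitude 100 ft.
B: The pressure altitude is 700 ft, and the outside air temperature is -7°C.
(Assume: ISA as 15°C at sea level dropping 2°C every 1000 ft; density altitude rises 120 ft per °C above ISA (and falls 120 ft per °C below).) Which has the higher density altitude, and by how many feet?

A: ISA temp = 14.8°C, deviation +17.2°C, DA = 100 + 120 × 17.2 = 2164 ft.
B: ISA temp = 13.6°C, deviation -20.6°C, DA = 700 + 120 × (-20.6) = -1772 ft.
A is higher by 2164 − (-1772) = 3936 ft.

A by 3936 ft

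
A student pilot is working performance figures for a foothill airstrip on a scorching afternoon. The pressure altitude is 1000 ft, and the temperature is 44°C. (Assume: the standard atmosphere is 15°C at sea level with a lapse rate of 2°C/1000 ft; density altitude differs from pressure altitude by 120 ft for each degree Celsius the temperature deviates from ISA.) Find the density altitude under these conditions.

4720 ft

ISA temperature at 1000 ft = 15 − 2 × (1000/1000) = 13°C.
ISA deviation = 44 − 13 = +31°C.
Density altitude = 1000 + 120 × (31) = 1000 + (+3720) = 4720 ft.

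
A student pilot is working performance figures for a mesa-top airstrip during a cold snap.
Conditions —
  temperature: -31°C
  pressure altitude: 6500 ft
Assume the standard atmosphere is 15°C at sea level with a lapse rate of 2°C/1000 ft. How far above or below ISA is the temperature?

ISA temperature at 6500 ft = 15 − 2 × (6500/1000) = 2°C.
Deviation = OAT − ISA = -31 − 2 = -33°C.

ISA-33°C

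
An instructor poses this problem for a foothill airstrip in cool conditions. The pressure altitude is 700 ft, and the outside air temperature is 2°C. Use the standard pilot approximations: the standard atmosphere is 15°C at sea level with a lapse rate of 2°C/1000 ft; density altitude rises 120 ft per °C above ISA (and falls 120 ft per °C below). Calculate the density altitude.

ISA temperature at 700 ft = 15 − 2 × (700/1000) = 13.6°C.
ISA deviation = 2 − 13.6 = -11.6°C.
Density altitude = 700 + 120 × (-11.6) = 700 + (-1392) = -692 ft.

-692 ft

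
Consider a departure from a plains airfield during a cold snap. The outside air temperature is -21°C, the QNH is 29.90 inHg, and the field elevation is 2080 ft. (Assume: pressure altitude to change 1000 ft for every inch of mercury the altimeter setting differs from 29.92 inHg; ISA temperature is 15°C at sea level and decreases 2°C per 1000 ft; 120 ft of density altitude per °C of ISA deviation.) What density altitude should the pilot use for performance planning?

-1716 ft

Pressure altitude = 2080 + (29.92 − 29.90) × 1000 = 2080 + (+20) = 2100 ft.
ISA temperature at 2100 ft = 15 − 2 × (2100/1000) = 10.8°C.
ISA deviation = -21 − 10.8 = -31.8°C.
Density altitude = 2100 + 120 × (-31.8) = -1716 ft.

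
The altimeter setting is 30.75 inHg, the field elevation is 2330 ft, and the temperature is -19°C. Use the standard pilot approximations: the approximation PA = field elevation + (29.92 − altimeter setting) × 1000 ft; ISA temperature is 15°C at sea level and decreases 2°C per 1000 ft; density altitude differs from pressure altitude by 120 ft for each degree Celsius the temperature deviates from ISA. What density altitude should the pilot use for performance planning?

Pressure altitude = 2330 + (29.92 − 30.75) × 1000 = 2330 + (-830) = 1500 ft.
ISA temperature at 1500 ft = 15 − 2 × (1500/1000) = 12°C.
ISA deviation = -19 − 12 = -31°C.
Density altitude = 1500 + 120 × (-31) = -2220 ft.

-2220 ft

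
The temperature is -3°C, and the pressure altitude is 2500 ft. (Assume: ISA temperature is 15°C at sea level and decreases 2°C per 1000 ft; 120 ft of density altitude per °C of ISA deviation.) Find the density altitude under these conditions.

ISA temperature at 2500 ft = 15 − 2 × (2500/1000) = 10°C.
ISA deviation = -3 − 10 = -13°C.
Density altitude = 2500 + 120 × (-13) = 2500 + (-1560) = 940 ft.

940 ft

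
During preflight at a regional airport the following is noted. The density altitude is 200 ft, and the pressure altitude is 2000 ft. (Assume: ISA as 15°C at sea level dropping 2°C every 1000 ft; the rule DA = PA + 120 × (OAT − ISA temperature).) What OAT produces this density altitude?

-4°C

Density altitude − pressure altitude = 200 − 2000 = -1800 ft.
At 120 ft/°C that is an ISA deviation of -1800/120 = -15°C.
ISA temperature at 2000 ft = 15 − 2 × (2000/1000) = 11°C.
OAT = ISA + deviation = 11 + (-15) = -4°C.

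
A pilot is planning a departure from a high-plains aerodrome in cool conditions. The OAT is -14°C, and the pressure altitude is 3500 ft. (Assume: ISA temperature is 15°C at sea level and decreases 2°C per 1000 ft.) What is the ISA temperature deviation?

ISA-22°C

ISA temperature at 3500 ft = 15 − 2 × (3500/1000) = 8°C.
Deviation = OAT − ISA = -14 − 8 = -22°C.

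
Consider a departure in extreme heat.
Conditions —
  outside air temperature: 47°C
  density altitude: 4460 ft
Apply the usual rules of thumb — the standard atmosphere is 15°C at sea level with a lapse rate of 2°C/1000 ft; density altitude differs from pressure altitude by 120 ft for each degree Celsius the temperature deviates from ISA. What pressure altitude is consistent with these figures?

500 ft

DA = PA + 120 × (OAT − (15 − 2·PA/1000)) = PA + 120·OAT − 1800 + 0.24·PA = 1.24·PA + 120·OAT − 1800.
So 1.24·PA = 4460 − 120 × 47 + 1800 = 620.
PA = 620 / 1.24 = 500 ft.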